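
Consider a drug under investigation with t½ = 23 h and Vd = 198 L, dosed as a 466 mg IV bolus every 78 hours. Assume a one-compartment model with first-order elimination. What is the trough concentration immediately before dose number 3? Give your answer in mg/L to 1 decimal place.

0.2 mg/L

f = (1/2)^(τ/t½) = (1/2)^(78/23) ≈ 0.0953.
C₀ = D/Vd = 466/198 ≈ 2.354 mg/L.
Before the 3rd dose, 2 doses have been given. Superposition: Cmin = C₀·(f + f²).
≈ 2.354 × (0.0953 + 0.0091) ≈ 2.354 × 0.1044 ≈ 0.246 mg/L.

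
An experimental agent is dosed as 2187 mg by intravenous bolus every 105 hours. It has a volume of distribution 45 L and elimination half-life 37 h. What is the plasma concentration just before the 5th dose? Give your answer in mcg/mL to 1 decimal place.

f = (1/2)^(τ/t½) = (1/2)^(105/37) ≈ 0.1399.
C₀ = D/Vd = 2187/45 ≈ 48.600 mcg/mL.
Before the 5th dose, 4 doses have been given. Superposition: Cmin = C₀·(f + f² + … + f^4).
≈ 48.600 × (0.1399 + 0.0196 + 0.0027 + 0.0004) ≈ 48.600 × 0.1626 ≈ 7.902 mcg/mL.

7.9 mcg/mL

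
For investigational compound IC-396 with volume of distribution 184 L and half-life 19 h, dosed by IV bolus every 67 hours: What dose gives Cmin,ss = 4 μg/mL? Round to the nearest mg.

7744 mg

τ/t½ = 67/19 ≈ 3.5263, so f = (1/2)^(67/19) ≈ 0.086791.
Cmin,ss = (D/Vd)·f/(1−f), so D = Cmin,ss·Vd·(1−f)/f.
D = 4 × 184 × (1−f)/f ≈ 4 × 184 × 10.52193 ≈ 7744.14 mg.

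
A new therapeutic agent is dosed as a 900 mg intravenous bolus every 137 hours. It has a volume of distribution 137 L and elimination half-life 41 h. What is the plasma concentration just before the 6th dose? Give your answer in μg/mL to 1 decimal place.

0.7 μg/mL

f = (1/2)^(τ/t½) = (1/2)^(137/41) ≈ 0.0987.
C₀ = D/Vd = 900/137 ≈ 6.569 μg/mL.
Before the 6th dose, 5 doses have been given. Superposition: Cmin = C₀·(f + f² + … + f^5).
≈ 6.569 × (0.0987 + 0.0097 + 0.0010 + 0.0001 + 0.0000) ≈ 6.569 × 0.1095 ≈ 0.719 μg/mL.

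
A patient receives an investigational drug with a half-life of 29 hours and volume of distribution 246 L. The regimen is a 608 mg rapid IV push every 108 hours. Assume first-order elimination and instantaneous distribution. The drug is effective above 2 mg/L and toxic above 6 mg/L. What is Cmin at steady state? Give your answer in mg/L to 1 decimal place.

Over one 108-h interval, 108/29 ≈ 3.7241 half-lives elapse, leaving f ≈ 0.0757 of each dose.
Single-dose peak C₀ = D/Vd = 608/246 ≈ 2.472 mg/L.
Steady-state trough Cmin,ss = C₀·f/(1−f) ≈ 2.472 × 0.0757/0.9243 ≈ 0.202 mg/L.
Trough 0.2 mg/L vs MEC 2 mg/L: subtherapeutic.

0.2 mg/L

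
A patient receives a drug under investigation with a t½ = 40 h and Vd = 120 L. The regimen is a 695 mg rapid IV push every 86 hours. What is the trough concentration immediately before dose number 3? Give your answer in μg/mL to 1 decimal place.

1.6 μg/mL

f = (1/2)^(τ/t½) = (1/2)^(86/40) ≈ 0.2253.
C₀ = D/Vd = 695/120 ≈ 5.792 μg/mL.
Before the 3rd dose, 2 doses have been given. Superposition: Cmin = C₀·(f + f²).
≈ 5.792 × (0.2253 + 0.0508) ≈ 5.792 × 0.2761 ≈ 1.599 μg/mL.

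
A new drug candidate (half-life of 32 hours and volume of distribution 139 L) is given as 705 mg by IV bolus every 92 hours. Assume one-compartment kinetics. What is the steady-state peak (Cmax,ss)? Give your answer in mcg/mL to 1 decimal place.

τ/t½ = 92/32 ≈ 2.875, so fraction remaining f = (1/2)^(92/32) ≈ 0.1363.
At steady state, accumulation factor R = 1/(1 − e^(−kτ)) ≈ 1.1578.
Single-dose peak C₀ = D/Vd = 705/139 ≈ 5.072 mcg/mL.
Steady-state peak Cmax,ss = C₀·R ≈ 5.072 × 1.1578 ≈ 5.872 mcg/mL.

5.9 mcg/mL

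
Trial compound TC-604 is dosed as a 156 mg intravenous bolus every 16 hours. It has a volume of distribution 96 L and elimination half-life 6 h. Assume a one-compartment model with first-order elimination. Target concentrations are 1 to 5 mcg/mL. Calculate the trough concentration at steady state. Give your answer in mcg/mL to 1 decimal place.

τ/t½ = 16/6 ≈ 2.6667, so fraction remaining f = (1/2)^(16/6) ≈ 0.1575.
Accumulation ratio R = 1/(1 − f) ≈ 1/0.8425 ≈ 1.1869.
Each bolus raises the concentration by D/Vd = 156/96 ≈ 1.625 mcg/mL.
Steady-state peak Cmax,ss = C₀·R ≈ 1.625 × 1.1869 ≈ 1.929 mcg/mL.
One interval later, Cmin,ss = Cmax,ss·e^(−kτ) ≈ 1.929 × 0.1575 ≈ 0.304 mcg/mL.
Trough 0.3 mcg/mL vs MEC 1 mcg/mL: subtherapeutic.

0.3 mcg/mL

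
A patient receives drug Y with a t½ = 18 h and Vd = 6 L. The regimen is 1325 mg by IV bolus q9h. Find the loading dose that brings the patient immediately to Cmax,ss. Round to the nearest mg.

4524 mg

f = (1/2)^(9/18) ≈ 0.707107; accumulation ratio R = 1/(1−f) ≈ 3.41422.
Loading dose to hit Cmax,ss on first dose: D_load = D_maint·R ≈ 1325 × 3.41422 ≈ 4523.84 mg.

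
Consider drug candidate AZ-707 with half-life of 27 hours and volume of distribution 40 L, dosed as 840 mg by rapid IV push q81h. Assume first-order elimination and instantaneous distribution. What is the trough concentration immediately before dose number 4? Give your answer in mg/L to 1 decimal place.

3.0 mg/L

f = (1/2)^(τ/t½) = (1/2)^(81/27) ≈ 0.1250.
C₀ = D/Vd = 840/40 ≈ 21.000 mg/L.
Before the 4th dose, 3 doses have been given. Superposition: Cmin = C₀·(f + f² + … + f^3).
≈ 21.000 × (0.1250 + 0.0156 + 0.0020) ≈ 21.000 × 0.1426 ≈ 2.995 mg/L.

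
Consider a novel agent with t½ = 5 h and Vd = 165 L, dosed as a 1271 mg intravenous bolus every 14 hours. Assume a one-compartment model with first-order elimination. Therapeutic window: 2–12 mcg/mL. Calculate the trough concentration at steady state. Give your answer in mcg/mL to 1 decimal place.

Over one 14-h interval, 14/5 ≈ 2.8 half-lives elapse, leaving f ≈ 0.1436 of each dose.
At steady state, accumulation factor R = 1/(1 − e^(−kτ)) ≈ 1.1677.
Each bolus raises the concentration by D/Vd = 1271/165 ≈ 7.703 mcg/mL.
Cmax,ss = C₀/(1 − f) ≈ 7.703/0.8564 ≈ 8.995 mcg/mL.
Steady-state trough Cmin,ss = Cmax,ss·f ≈ 8.995 × 0.1436 ≈ 1.292 mcg/mL.
Trough 1.3 mcg/mL vs MEC 2 mcg/mL: subtherapeutic.

1.3 mcg/mL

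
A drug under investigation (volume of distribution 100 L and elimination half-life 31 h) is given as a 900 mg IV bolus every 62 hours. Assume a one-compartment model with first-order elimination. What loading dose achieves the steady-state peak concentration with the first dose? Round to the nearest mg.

f = (1/2)^(62/31) ≈ 0.250000; accumulation ratio R = 1/(1−f) ≈ 1.33333.
Loading dose to hit Cmax,ss on first dose: D_load = D_maint·R ≈ 900 × 1.33333 ≈ 1200.00 mg.

1200 mg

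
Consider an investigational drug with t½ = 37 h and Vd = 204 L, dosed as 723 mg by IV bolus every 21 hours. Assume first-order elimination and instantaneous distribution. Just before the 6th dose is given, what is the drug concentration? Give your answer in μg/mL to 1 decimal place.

f = (1/2)^(τ/t½) = (1/2)^(21/37) ≈ 0.6748.
C₀ = D/Vd = 723/204 ≈ 3.544 μg/mL.
Before the 6th dose, 5 doses have been given. Superposition: Cmin = C₀·(f + f² + … + f^5).
≈ 3.544 × (0.6748 + 0.4554 + 0.3073 + 0.2073 + 0.1399) ≈ 3.544 × 1.7847 ≈ 6.325 μg/mL.

6.3 μg/mL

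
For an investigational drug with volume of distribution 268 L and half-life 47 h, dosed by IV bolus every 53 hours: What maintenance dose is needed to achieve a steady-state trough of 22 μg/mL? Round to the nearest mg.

6987 mg

τ/t½ = 53/47 ≈ 1.1277, so f = (1/2)^(53/47) ≈ 0.457658.
Cmin,ss = (D/Vd)·f/(1−f), so D = Cmin,ss·Vd·(1−f)/f.
D = 22 × 268 × (1−f)/f ≈ 22 × 268 × 1.18504 ≈ 6987.00 mg.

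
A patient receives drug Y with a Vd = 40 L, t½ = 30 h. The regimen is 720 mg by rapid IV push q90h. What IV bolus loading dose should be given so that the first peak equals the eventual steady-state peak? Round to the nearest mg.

f = (1/2)^(90/30) ≈ 0.125000; accumulation ratio R = 1/(1−f) ≈ 1.14286.
Loading dose to hit Cmax,ss on first dose: D_load = D_maint·R ≈ 720 × 1.14286 ≈ 822.86 mg.

823 mg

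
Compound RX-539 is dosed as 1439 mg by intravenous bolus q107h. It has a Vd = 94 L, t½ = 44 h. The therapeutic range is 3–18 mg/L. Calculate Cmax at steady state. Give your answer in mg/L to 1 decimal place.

Over one 107-h interval, 107/44 ≈ 2.4318 half-lives elapse, leaving f ≈ 0.1853 of each dose.
Accumulation ratio R = 1/(1 − f) ≈ 1/0.8147 ≈ 1.2274.
Each bolus raises the concentration by D/Vd = 1439/94 ≈ 15.309 mg/L.
Steady-state peak Cmax,ss = C₀·R ≈ 15.309 × 1.2274 ≈ 18.790 mg/L.
Peak 18.8 mg/L vs MTC 18 mg/L: exceeds toxic threshold.

18.8 mg/L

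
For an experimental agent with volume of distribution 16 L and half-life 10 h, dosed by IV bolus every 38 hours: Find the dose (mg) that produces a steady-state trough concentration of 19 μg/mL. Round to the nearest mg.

3930 mg

τ/t½ = 38/10 ≈ 3.8, so f = (1/2)^(38/10) ≈ 0.071794.
Cmin,ss = (D/Vd)·f/(1−f), so D = Cmin,ss·Vd·(1−f)/f.
D = 19 × 16 × (1−f)/f ≈ 19 × 16 × 12.92874 ≈ 3930.34 mg.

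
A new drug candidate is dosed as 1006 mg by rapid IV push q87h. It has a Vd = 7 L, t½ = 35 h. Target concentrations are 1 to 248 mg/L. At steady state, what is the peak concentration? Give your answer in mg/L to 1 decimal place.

Over one 87-h interval, 87/35 ≈ 2.4857 half-lives elapse, leaving f ≈ 0.1785 of each dose.
At steady state, accumulation factor R = 1/(1 − e^(−kτ)) ≈ 1.2173.
Single-dose peak C₀ = D/Vd = 1006/7 ≈ 143.714 mg/L.
Steady-state peak Cmax,ss = C₀·R ≈ 143.714 × 1.2173 ≈ 174.943 mg/L.
Peak 174.9 mg/L vs MTC 248 mg/L: below toxic threshold.

174.9 mg/L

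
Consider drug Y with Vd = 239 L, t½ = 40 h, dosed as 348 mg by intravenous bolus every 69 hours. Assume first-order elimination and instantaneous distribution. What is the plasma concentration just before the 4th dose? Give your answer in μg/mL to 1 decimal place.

0.6 μg/mL

f = (1/2)^(τ/t½) = (1/2)^(69/40) ≈ 0.3025.
C₀ = D/Vd = 348/239 ≈ 1.456 μg/mL.
Before the 4th dose, 3 doses have been given. Superposition: Cmin = C₀·(f + f² + … + f^3).
≈ 1.456 × (0.3025 + 0.0915 + 0.0277) ≈ 1.456 × 0.4217 ≈ 0.614 μg/mL.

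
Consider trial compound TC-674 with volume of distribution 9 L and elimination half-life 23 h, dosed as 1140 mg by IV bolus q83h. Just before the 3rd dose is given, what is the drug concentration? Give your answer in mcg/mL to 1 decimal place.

11.2 mcg/mL

f = (1/2)^(τ/t½) = (1/2)^(83/23) ≈ 0.0820.
C₀ = D/Vd = 1140/9 ≈ 126.667 mcg/mL.
Before the 3rd dose, 2 doses have been given. Superposition: Cmin = C₀·(f + f²).
≈ 126.667 × (0.0820 + 0.0067) ≈ 126.667 × 0.0887 ≈ 11.235 mcg/mL.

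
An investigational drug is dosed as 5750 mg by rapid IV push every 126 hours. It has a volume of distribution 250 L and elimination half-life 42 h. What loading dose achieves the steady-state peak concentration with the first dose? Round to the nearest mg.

f = (1/2)^(126/42) ≈ 0.125000; accumulation ratio R = 1/(1−f) ≈ 1.14286.
Loading dose to hit Cmax,ss on first dose: D_load = D_maint·R ≈ 5750 × 1.14286 ≈ 6571.44 mg.

6571 mg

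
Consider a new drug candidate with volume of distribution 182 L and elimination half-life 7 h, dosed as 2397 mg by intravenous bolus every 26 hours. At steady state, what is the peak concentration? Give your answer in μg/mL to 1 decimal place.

Over one 26-h interval, 26/7 ≈ 3.7143 half-lives elapse, leaving f ≈ 0.0762 of each dose.
At steady state, accumulation factor R = 1/(1 − e^(−kτ)) ≈ 1.0825.
Single-dose peak C₀ = D/Vd = 2397/182 ≈ 13.170 μg/mL.
Steady-state peak Cmax,ss = C₀·R ≈ 13.170 × 1.0825 ≈ 14.257 μg/mL.

14.3 μg/mL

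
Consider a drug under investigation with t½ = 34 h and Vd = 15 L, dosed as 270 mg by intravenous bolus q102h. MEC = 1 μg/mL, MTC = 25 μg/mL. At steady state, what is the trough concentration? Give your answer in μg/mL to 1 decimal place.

2.6 μg/mL

The dosing interval is 3 half-lives, so f = 2^(−3) = 0.125.
Accumulation ratio R = 1/(1 − f) = 1/0.875 = 8/7.
Single-dose peak C₀ = D/Vd = 270/15 = 18 μg/mL.
Steady-state peak Cmax,ss = C₀·R = 18 × 8/7 ≈ 20.571 μg/mL.
Steady-state trough Cmin,ss = Cmax,ss·f ≈ 20.571 × 0.125 ≈ 2.571 μg/mL.
Trough 2.6 μg/mL vs MEC 1 μg/mL: adequate.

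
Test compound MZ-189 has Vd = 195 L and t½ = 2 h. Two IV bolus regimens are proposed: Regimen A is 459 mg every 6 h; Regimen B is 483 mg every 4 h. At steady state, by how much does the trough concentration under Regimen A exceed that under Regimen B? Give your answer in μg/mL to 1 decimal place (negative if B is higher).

Regimen A: f = (1/2)^(6/2) ≈ 0.1250; Cmin,ss = (459/195)·f/(1−f) ≈ 0.336 μg/mL.
Regimen B: f = (1/2)^(4/2) ≈ 0.2500; Cmin,ss = (483/195)·f/(1−f) ≈ 0.826 μg/mL.
Difference ≈ 0.336 − 0.826 ≈ -0.490 μg/mL.

-0.5 μg/mL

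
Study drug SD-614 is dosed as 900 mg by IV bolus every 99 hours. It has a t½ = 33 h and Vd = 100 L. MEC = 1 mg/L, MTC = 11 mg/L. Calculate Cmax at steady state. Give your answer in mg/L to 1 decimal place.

10.3 mg/L

The dosing interval is 3 half-lives, so f = 2^(−3) = 0.125.
At steady state, R = 1/(1 − 0.125) = 8/7.
Single-dose peak C₀ = D/Vd = 900/100 = 9 mg/L.
Steady-state peak Cmax,ss = C₀·R = 9 × 8/7 ≈ 10.286 mg/L.
Peak 10.3 mg/L vs MTC 11 mg/L: below toxic threshold.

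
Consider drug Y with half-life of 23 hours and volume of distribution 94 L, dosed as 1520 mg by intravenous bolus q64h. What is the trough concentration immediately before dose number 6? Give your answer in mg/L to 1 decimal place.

2.7 mg/L

f = (1/2)^(τ/t½) = (1/2)^(64/23) ≈ 0.1453.
C₀ = D/Vd = 1520/94 ≈ 16.170 mg/L.
Before the 6th dose, 5 doses have been given. Superposition: Cmin = C₀·(f + f² + … + f^5).
≈ 16.170 × (0.1453 + 0.0211 + 0.0031 + 0.0004 + 0.0001) ≈ 16.170 × 0.1700 ≈ 2.749 mg/L.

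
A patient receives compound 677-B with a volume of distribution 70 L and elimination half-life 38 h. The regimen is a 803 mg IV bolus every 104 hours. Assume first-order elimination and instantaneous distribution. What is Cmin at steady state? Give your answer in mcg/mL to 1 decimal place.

2.0 mcg/mL

τ/t½ = 104/38 ≈ 2.7368, so fraction remaining f = (1/2)^(104/38) ≈ 0.1500.
At steady state, accumulation factor R = 1/(1 − e^(−kτ)) ≈ 1.1765.
Each bolus raises the concentration by D/Vd = 803/70 ≈ 11.471 mcg/mL.
Steady-state peak Cmax,ss = C₀·R ≈ 11.471 × 1.1765 ≈ 13.496 mcg/mL.
One interval later, Cmin,ss = Cmax,ss·e^(−kτ) ≈ 13.496 × 0.1500 ≈ 2.024 mcg/mL.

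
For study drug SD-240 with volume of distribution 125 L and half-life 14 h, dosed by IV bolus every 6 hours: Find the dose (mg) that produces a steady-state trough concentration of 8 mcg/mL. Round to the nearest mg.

346 mg

τ/t½ = 6/14 ≈ 0.42857, so f = (1/2)^(6/14) ≈ 0.742997.
Cmin,ss = (D/Vd)·f/(1−f), so D = Cmin,ss·Vd·(1−f)/f.
D = 8 × 125 × (1−f)/f ≈ 8 × 125 × 0.34590 ≈ 345.90 mg.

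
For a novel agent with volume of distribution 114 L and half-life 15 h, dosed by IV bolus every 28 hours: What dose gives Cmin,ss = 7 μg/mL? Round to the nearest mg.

τ/t½ = 28/15 ≈ 1.8667, so f = (1/2)^(28/15) ≈ 0.274206.
Cmin,ss = (D/Vd)·f/(1−f), so D = Cmin,ss·Vd·(1−f)/f.
D = 7 × 114 × (1−f)/f ≈ 7 × 114 × 2.64689 ≈ 2112.22 mg.

2112 mg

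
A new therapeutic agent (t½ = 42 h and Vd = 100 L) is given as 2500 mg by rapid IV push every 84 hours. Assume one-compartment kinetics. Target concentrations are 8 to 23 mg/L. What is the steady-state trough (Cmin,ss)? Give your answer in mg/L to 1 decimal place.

8.3 mg/L

The dosing interval is 2 half-lives, so f = 2^(−2) = 0.25.
At steady state, R = 1/(1 − 0.25) = 4/3.
Single-dose peak C₀ = D/Vd = 2500/100 = 25 mg/L.
Steady-state peak Cmax,ss = C₀·R = 25 × 4/3 ≈ 33.333 mg/L.
Steady-state trough Cmin,ss = Cmax,ss·f ≈ 33.333 × 0.25 ≈ 8.333 mg/L.
Trough 8.3 mg/L vs MEC 8 mg/L: adequate.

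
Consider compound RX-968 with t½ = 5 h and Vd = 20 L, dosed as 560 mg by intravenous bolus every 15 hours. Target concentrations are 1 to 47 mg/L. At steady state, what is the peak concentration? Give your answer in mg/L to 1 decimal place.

32.0 mg/L

The dosing interval is 3 half-lives, so f = 2^(−3) = 0.125.
Accumulation ratio R = 1/(1 − f) = 1/0.875 = 8/7.
Single-dose peak C₀ = D/Vd = 560/20 = 28 mg/L.
Steady-state peak Cmax,ss = C₀·R = 28 × 8/7 ≈ 32.000 mg/L.
Peak 32.0 mg/L vs MTC 47 mg/L: below toxic threshold.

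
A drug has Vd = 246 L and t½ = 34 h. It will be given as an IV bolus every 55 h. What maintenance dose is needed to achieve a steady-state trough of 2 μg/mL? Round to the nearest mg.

1018 mg

τ/t½ = 55/34 ≈ 1.6176, so f = (1/2)^(55/34) ≈ 0.325866.
Cmin,ss = (D/Vd)·f/(1−f), so D = Cmin,ss·Vd·(1−f)/f.
D = 2 × 246 × (1−f)/f ≈ 2 × 246 × 2.06875 ≈ 1017.83 mg.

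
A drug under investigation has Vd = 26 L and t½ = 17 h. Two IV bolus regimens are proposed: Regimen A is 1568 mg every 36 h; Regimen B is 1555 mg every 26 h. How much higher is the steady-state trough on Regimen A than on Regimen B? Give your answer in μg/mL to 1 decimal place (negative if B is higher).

Regimen A: f = (1/2)^(36/17) ≈ 0.2304; Cmin,ss = (1568/26)·f/(1−f) ≈ 18.055 μg/mL.
Regimen B: f = (1/2)^(26/17) ≈ 0.3464; Cmin,ss = (1555/26)·f/(1−f) ≈ 31.697 μg/mL.
Difference ≈ 18.055 − 31.697 ≈ -13.642 μg/mL.

-13.6 μg/mL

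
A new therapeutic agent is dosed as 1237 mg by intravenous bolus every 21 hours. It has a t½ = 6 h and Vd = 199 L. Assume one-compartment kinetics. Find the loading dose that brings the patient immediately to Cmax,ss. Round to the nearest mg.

1357 mg

f = (1/2)^(21/6) ≈ 0.088388; accumulation ratio R = 1/(1−f) ≈ 1.09696.
Loading dose to hit Cmax,ss on first dose: D_load = D_maint·R ≈ 1237 × 1.09696 ≈ 1356.94 mg.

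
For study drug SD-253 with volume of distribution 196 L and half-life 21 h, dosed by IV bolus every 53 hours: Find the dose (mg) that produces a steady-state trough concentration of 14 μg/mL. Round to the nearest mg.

13037 mg

τ/t½ = 53/21 ≈ 2.5238, so f = (1/2)^(53/21) ≈ 0.173883.
Cmin,ss = (D/Vd)·f/(1−f), so D = Cmin,ss·Vd·(1−f)/f.
D = 14 × 196 × (1−f)/f ≈ 14 × 196 × 4.75099 ≈ 13036.72 mg.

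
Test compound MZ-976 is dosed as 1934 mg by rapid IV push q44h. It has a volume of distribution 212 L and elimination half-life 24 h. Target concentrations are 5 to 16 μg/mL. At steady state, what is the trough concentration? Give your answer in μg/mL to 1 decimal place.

k = ln2/t½ = ln2/24 ≈ 0.028881 h⁻¹; fraction remaining f = e^(−kτ) = e^(−0.028881×44) ≈ 0.2806.
At steady state, accumulation factor R = 1/(1 − e^(−kτ)) ≈ 1.3900.
Single-dose peak C₀ = D/Vd = 1934/212 ≈ 9.123 μg/mL.
Steady-state peak Cmax,ss = C₀·R ≈ 9.123 × 1.3900 ≈ 12.681 μg/mL.
Steady-state trough Cmin,ss = Cmax,ss·f ≈ 12.681 × 0.2806 ≈ 3.558 μg/mL.
Trough 3.6 μg/mL vs MEC 5 μg/mL: subtherapeutic.

3.6 μg/mL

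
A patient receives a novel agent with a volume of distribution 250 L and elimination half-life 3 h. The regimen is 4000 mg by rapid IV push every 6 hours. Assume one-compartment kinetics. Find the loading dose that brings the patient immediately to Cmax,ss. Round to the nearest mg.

5333 mg

f = (1/2)^(6/3) ≈ 0.250000; accumulation ratio R = 1/(1−f) ≈ 1.33333.
Loading dose to hit Cmax,ss on first dose: D_load = D_maint·R ≈ 4000 × 1.33333 ≈ 5333.32 mg.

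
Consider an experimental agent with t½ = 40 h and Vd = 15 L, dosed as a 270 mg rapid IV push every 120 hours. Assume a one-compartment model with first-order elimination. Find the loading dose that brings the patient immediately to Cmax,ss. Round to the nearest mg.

f = (1/2)^(120/40) ≈ 0.125000; accumulation ratio R = 1/(1−f) ≈ 1.14286.
Loading dose to hit Cmax,ss on first dose: D_load = D_maint·R ≈ 270 × 1.14286 ≈ 308.57 mg.

309 mg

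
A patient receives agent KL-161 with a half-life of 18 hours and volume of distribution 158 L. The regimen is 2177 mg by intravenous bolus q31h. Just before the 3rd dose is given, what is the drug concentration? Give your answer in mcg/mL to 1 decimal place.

5.4 mcg/mL

f = (1/2)^(τ/t½) = (1/2)^(31/18) ≈ 0.3031.
C₀ = D/Vd = 2177/158 ≈ 13.778 mcg/mL.
Before the 3rd dose, 2 doses have been given. Superposition: Cmin = C₀·(f + f²).
≈ 13.778 × (0.3031 + 0.0919) ≈ 13.778 × 0.3950 ≈ 5.442 mcg/mL.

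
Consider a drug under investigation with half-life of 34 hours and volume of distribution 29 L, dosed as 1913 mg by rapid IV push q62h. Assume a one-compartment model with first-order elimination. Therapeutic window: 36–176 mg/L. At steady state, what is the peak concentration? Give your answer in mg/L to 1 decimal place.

91.9 mg/L

Over one 62-h interval, 62/34 ≈ 1.8235 half-lives elapse, leaving f ≈ 0.2825 of each dose.
At steady state, accumulation factor R = 1/(1 − e^(−kτ)) ≈ 1.3937.
Single-dose peak C₀ = D/Vd = 1913/29 ≈ 65.966 mg/L.
Steady-state peak Cmax,ss = C₀·R ≈ 65.966 × 1.3937 ≈ 91.937 mg/L.
Peak 91.9 mg/L vs MTC 176 mg/L: below toxic threshold.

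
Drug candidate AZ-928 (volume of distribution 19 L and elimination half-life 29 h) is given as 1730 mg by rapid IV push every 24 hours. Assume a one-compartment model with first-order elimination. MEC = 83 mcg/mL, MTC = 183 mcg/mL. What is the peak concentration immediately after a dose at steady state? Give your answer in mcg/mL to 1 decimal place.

k = ln2/t½ = ln2/29 ≈ 0.023902 h⁻¹; fraction remaining f = e^(−kτ) = e^(−0.023902×24) ≈ 0.5635.
At steady state, accumulation factor R = 1/(1 − e^(−kτ)) ≈ 2.2910.
Single-dose peak C₀ = D/Vd = 1730/19 ≈ 91.053 mcg/mL.
Cmax,ss = C₀/(1 − f) ≈ 91.053/0.4365 ≈ 208.598 mcg/mL.
Peak 208.6 mcg/mL vs MTC 183 mcg/mL: exceeds toxic threshold.

208.6 mcg/mL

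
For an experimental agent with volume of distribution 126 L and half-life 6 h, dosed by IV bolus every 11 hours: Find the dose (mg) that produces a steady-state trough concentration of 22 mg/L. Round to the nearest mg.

7106 mg

τ/t½ = 11/6 ≈ 1.8333, so f = (1/2)^(11/6) ≈ 0.280616.
Cmin,ss = (D/Vd)·f/(1−f), so D = Cmin,ss·Vd·(1−f)/f.
D = 22 × 126 × (1−f)/f ≈ 22 × 126 × 2.56359 ≈ 7106.27 mg.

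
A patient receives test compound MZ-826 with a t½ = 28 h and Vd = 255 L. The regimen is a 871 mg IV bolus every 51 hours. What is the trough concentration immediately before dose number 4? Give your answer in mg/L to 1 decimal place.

1.3 mg/L

f = (1/2)^(τ/t½) = (1/2)^(51/28) ≈ 0.2829.
C₀ = D/Vd = 871/255 ≈ 3.416 mg/L.
Before the 4th dose, 3 doses have been given. Superposition: Cmin = C₀·(f + f² + … + f^3).
≈ 3.416 × (0.2829 + 0.0800 + 0.0226) ≈ 3.416 × 0.3855 ≈ 1.317 mg/L.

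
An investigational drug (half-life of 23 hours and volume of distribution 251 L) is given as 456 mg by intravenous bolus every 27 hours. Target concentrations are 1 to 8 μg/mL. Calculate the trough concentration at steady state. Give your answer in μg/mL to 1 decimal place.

k = ln2/t½ = ln2/23 ≈ 0.030137 h⁻¹; fraction remaining f = e^(−kτ) = e^(−0.030137×27) ≈ 0.4432.
Accumulation ratio R = 1/(1 − f) ≈ 1/0.5568 ≈ 1.7960.
Single-dose peak C₀ = D/Vd = 456/251 ≈ 1.817 μg/mL.
Steady-state peak Cmax,ss = C₀·R ≈ 1.817 × 1.7960 ≈ 3.263 μg/mL.
One interval later, Cmin,ss = Cmax,ss·e^(−kτ) ≈ 3.263 × 0.4432 ≈ 1.446 μg/mL.
Trough 1.4 μg/mL vs MEC 1 μg/mL: adequate.

1.4 μg/mL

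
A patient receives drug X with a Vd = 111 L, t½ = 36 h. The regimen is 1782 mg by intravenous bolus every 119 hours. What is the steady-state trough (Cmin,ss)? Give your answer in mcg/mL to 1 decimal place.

1.8 mcg/mL

τ/t½ = 119/36 ≈ 3.3056, so fraction remaining f = (1/2)^(119/36) ≈ 0.1011.
Accumulation ratio R = 1/(1 − f) ≈ 1/0.8989 ≈ 1.1125.
Single-dose peak C₀ = D/Vd = 1782/111 ≈ 16.054 mcg/mL.
Steady-state peak Cmax,ss = C₀·R ≈ 16.054 × 1.1125 ≈ 17.860 mcg/mL.
Steady-state trough Cmin,ss = Cmax,ss·f ≈ 17.860 × 0.1011 ≈ 1.806 mcg/mL.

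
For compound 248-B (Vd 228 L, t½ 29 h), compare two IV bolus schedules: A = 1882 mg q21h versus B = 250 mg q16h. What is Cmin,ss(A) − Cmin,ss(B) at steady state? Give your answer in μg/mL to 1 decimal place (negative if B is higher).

10.3 μg/mL

Regimen A: f = (1/2)^(21/29) ≈ 0.6054; Cmin,ss = (1882/228)·f/(1−f) ≈ 12.664 μg/mL.
Regimen B: f = (1/2)^(16/29) ≈ 0.6822; Cmin,ss = (250/228)·f/(1−f) ≈ 2.354 μg/mL.
Difference ≈ 12.664 − 2.354 ≈ 10.310 μg/mL.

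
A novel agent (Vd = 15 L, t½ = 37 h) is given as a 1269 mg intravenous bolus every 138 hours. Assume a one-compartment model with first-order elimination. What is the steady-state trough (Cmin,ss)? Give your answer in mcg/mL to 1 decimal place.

6.9 mcg/mL

Over one 138-h interval, 138/37 ≈ 3.7297 half-lives elapse, leaving f ≈ 0.0754 of each dose.
Single-dose peak C₀ = D/Vd = 1269/15 ≈ 84.600 mcg/mL.
Steady-state trough Cmin,ss = C₀·f/(1−f) ≈ 84.600 × 0.0754/0.9246 ≈ 6.899 mcg/mL.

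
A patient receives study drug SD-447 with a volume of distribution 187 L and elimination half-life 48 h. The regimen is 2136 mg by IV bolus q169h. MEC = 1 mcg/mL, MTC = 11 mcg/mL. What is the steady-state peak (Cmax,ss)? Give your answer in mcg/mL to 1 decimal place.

12.5 mcg/mL

τ/t½ = 169/48 ≈ 3.5208, so fraction remaining f = (1/2)^(169/48) ≈ 0.0871.
At steady state, accumulation factor R = 1/(1 − e^(−kτ)) ≈ 1.0954.
Single-dose peak C₀ = D/Vd = 2136/187 ≈ 11.422 mcg/mL.
Steady-state peak Cmax,ss = C₀·R ≈ 11.422 × 1.0954 ≈ 12.512 mcg/mL.
Peak 12.5 mcg/mL vs MTC 11 mcg/mL: exceeds toxic threshold.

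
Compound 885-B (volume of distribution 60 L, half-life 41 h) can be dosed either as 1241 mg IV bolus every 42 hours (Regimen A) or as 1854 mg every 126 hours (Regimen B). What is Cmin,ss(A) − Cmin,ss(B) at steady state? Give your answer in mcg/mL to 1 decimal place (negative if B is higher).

Regimen A: f = (1/2)^(42/41) ≈ 0.4916; Cmin,ss = (1241/60)·f/(1−f) ≈ 20.000 mcg/mL.
Regimen B: f = (1/2)^(126/41) ≈ 0.1188; Cmin,ss = (1854/60)·f/(1−f) ≈ 4.166 mcg/mL.
Difference ≈ 20.000 − 4.166 ≈ 15.834 mcg/mL.

15.8 mcg/mL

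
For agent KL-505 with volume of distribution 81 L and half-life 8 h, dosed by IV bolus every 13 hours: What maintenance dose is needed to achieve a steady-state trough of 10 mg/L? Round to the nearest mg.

1688 mg

τ/t½ = 13/8 ≈ 1.625, so f = (1/2)^(13/8) ≈ 0.324210.
Cmin,ss = (D/Vd)·f/(1−f), so D = Cmin,ss·Vd·(1−f)/f.
D = 10 × 81 × (1−f)/f ≈ 10 × 81 × 2.08442 ≈ 1688.38 mg.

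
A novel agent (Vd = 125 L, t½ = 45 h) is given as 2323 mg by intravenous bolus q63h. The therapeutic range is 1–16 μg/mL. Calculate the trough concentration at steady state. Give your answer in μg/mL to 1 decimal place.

11.3 μg/mL

k = ln2/t½ = ln2/45 ≈ 0.015403 h⁻¹; fraction remaining f = e^(−kτ) = e^(−0.015403×63) ≈ 0.3789.
Accumulation ratio R = 1/(1 − f) ≈ 1/0.6211 ≈ 1.6100.
Single-dose peak C₀ = D/Vd = 2323/125 ≈ 18.584 μg/mL.
Cmax,ss = C₀/(1 − f) ≈ 18.584/0.6211 ≈ 29.921 μg/mL.
Steady-state trough Cmin,ss = Cmax,ss·f ≈ 29.921 × 0.3789 ≈ 11.337 μg/mL.
Trough 11.3 μg/mL vs MEC 1 μg/mL: adequate.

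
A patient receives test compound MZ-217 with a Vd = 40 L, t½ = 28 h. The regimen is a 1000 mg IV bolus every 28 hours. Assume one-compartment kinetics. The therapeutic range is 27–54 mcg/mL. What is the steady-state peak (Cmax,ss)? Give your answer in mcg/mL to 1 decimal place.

The dosing interval is 1 half-life, so f = 2^(−1) = 0.5.
At steady state, R = 1/(1 − 0.5) = 2/1.
Single-dose peak C₀ = D/Vd = 1000/40 = 25 mcg/mL.
Steady-state peak Cmax,ss = C₀·R = 25 × 2/1 ≈ 50.000 mcg/mL.
Peak 50.0 mcg/mL vs MTC 54 mcg/mL: below toxic threshold.

50.0 mcg/mL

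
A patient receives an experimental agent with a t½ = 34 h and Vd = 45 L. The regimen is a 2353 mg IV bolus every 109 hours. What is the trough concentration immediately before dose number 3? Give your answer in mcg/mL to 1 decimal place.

f = (1/2)^(τ/t½) = (1/2)^(109/34) ≈ 0.1084.
C₀ = D/Vd = 2353/45 ≈ 52.289 mcg/mL.
Before the 3rd dose, 2 doses have been given. Superposition: Cmin = C₀·(f + f²).
≈ 52.289 × (0.1084 + 0.0118) ≈ 52.289 × 0.1202 ≈ 6.285 mcg/mL.

6.3 mcg/mL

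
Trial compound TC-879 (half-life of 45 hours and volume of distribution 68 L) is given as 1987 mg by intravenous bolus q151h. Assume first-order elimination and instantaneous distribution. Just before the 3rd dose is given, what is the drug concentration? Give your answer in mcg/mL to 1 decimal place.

3.1 mcg/mL

f = (1/2)^(τ/t½) = (1/2)^(151/45) ≈ 0.0977.
C₀ = D/Vd = 1987/68 ≈ 29.221 mcg/mL.
Before the 3rd dose, 2 doses have been given. Superposition: Cmin = C₀·(f + f²).
≈ 29.221 × (0.0977 + 0.0095) ≈ 29.221 × 0.1072 ≈ 3.132 mcg/mL.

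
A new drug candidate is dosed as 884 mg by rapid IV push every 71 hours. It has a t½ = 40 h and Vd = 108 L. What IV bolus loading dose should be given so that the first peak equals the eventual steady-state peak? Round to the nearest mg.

1249 mg

f = (1/2)^(71/40) ≈ 0.292194; accumulation ratio R = 1/(1−f) ≈ 1.41282.
Loading dose to hit Cmax,ss on first dose: D_load = D_maint·R ≈ 884 × 1.41282 ≈ 1248.93 mg.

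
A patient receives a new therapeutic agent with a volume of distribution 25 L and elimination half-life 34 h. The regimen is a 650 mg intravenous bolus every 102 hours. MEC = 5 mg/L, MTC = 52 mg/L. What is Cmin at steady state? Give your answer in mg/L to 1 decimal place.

τ = 102 h = 3 half-lives, so f = (1/2)^3 = 0.125.
At steady state, R = 1/(1 − 0.125) = 8/7.
Single-dose peak C₀ = D/Vd = 650/25 = 26 mg/L.
Steady-state peak Cmax,ss = C₀·R = 26 × 8/7 ≈ 29.714 mg/L.
Steady-state trough Cmin,ss = Cmax,ss·f ≈ 29.714 × 0.125 ≈ 3.714 mg/L.
Trough 3.7 mg/L vs MEC 5 mg/L: subtherapeutic.

3.7 mg/L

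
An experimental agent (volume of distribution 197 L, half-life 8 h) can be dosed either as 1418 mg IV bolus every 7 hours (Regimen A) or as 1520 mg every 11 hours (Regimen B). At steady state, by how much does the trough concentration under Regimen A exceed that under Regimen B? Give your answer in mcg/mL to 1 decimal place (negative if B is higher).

Regimen A: f = (1/2)^(7/8) ≈ 0.5453; Cmin,ss = (1418/197)·f/(1−f) ≈ 8.632 mcg/mL.
Regimen B: f = (1/2)^(11/8) ≈ 0.3856; Cmin,ss = (1520/197)·f/(1−f) ≈ 4.842 mcg/mL.
Difference ≈ 8.632 − 4.842 ≈ 3.790 mcg/mL.

3.8 mcg/mL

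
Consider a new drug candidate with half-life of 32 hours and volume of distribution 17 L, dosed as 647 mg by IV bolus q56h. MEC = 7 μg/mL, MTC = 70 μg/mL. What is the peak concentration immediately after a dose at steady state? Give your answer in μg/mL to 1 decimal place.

Over one 56-h interval, 56/32 ≈ 1.75 half-lives elapse, leaving f ≈ 0.2973 of each dose.
At steady state, accumulation factor R = 1/(1 − e^(−kτ)) ≈ 1.4231.
Each bolus raises the concentration by D/Vd = 647/17 ≈ 38.059 μg/mL.
Steady-state peak Cmax,ss = C₀·R ≈ 38.059 × 1.4231 ≈ 54.162 μg/mL.
Peak 54.2 μg/mL vs MTC 70 μg/mL: below toxic threshold.

54.2 μg/mL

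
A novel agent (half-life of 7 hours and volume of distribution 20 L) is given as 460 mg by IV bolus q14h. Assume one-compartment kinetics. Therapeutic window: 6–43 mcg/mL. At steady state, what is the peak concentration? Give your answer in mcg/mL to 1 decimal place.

The dosing interval is 2 half-lives, so f = 2^(−2) = 0.25.
At steady state, R = 1/(1 − 0.25) = 4/3.
Single-dose peak C₀ = D/Vd = 460/20 = 23 mcg/mL.
Steady-state peak Cmax,ss = C₀·R = 23 × 4/3 ≈ 30.667 mcg/mL.
Peak 30.7 mcg/mL vs MTC 43 mcg/mL: below toxic threshold.

30.7 mcg/mL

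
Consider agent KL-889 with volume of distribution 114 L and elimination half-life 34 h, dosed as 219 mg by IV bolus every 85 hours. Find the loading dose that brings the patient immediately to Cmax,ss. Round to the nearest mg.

f = (1/2)^(85/34) ≈ 0.176777; accumulation ratio R = 1/(1−f) ≈ 1.21474.
Loading dose to hit Cmax,ss on first dose: D_load = D_maint·R ≈ 219 × 1.21474 ≈ 266.03 mg.

266 mg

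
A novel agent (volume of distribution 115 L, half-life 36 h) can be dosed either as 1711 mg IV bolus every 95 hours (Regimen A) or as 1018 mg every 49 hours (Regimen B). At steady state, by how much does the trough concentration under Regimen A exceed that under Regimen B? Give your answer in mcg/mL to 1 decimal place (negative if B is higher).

Regimen A: f = (1/2)^(95/36) ≈ 0.1606; Cmin,ss = (1711/115)·f/(1−f) ≈ 2.847 mcg/mL.
Regimen B: f = (1/2)^(49/36) ≈ 0.3893; Cmin,ss = (1018/115)·f/(1−f) ≈ 5.643 mcg/mL.
Difference ≈ 2.847 − 5.643 ≈ -2.796 mcg/mL.

-2.8 mcg/mL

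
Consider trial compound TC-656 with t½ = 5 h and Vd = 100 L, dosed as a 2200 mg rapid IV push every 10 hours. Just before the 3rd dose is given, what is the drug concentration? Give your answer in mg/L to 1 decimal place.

f = (1/2)^(τ/t½) = (1/2)^(10/5) ≈ 0.2500.
C₀ = D/Vd = 2200/100 ≈ 22.000 mg/L.
Before the 3rd dose, 2 doses have been given. Superposition: Cmin = C₀·(f + f²).
≈ 22.000 × (0.2500 + 0.0625) ≈ 22.000 × 0.3125 ≈ 6.875 mg/L.

6.9 mg/L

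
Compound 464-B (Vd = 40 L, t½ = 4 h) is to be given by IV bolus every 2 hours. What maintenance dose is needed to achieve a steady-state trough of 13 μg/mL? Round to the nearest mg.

215 mg

τ/t½ = 2/4 ≈ 0.5, so f = (1/2)^(2/4) ≈ 0.707107.
Cmin,ss = (D/Vd)·f/(1−f), so D = Cmin,ss·Vd·(1−f)/f.
D = 13 × 40 × (1−f)/f ≈ 13 × 40 × 0.41421 ≈ 215.39 mg.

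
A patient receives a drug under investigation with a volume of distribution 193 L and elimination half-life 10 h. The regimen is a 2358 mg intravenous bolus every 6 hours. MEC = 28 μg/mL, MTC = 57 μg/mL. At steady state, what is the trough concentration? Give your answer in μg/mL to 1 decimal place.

23.7 μg/mL

k = ln2/t½ = ln2/10 ≈ 0.069315 h⁻¹; fraction remaining f = e^(−kτ) = e^(−0.069315×6) ≈ 0.6598.
At steady state, accumulation factor R = 1/(1 − e^(−kτ)) ≈ 2.9394.
Single-dose peak C₀ = D/Vd = 2358/193 ≈ 12.218 μg/mL.
Cmax,ss = C₀/(1 − f) ≈ 12.218/0.3402 ≈ 35.914 μg/mL.
Steady-state trough Cmin,ss = Cmax,ss·f ≈ 35.914 × 0.6598 ≈ 23.696 μg/mL.
Trough 23.7 μg/mL vs MEC 28 μg/mL: subtherapeutic.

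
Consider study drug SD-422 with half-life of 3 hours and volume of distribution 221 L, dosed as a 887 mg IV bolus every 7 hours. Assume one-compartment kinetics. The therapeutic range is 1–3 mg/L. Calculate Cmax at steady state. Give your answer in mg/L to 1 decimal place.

5.0 mg/L

Over one 7-h interval, 7/3 ≈ 2.3333 half-lives elapse, leaving f ≈ 0.1984 of each dose.
Accumulation ratio R = 1/(1 − f) ≈ 1/0.8016 ≈ 1.2475.
Each bolus raises the concentration by D/Vd = 887/221 ≈ 4.014 mg/L.
Steady-state peak Cmax,ss = C₀·R ≈ 4.014 × 1.2475 ≈ 5.007 mg/L.
Peak 5.0 mg/L vs MTC 3 mg/L: exceeds toxic threshold.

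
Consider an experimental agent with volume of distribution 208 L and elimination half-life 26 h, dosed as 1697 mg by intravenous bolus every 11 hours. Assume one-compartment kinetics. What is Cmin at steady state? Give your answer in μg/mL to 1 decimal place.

k = ln2/t½ = ln2/26 ≈ 0.026660 h⁻¹; fraction remaining f = e^(−kτ) = e^(−0.026660×11) ≈ 0.7458.
At steady state, accumulation factor R = 1/(1 − e^(−kτ)) ≈ 3.9339.
Single-dose peak C₀ = D/Vd = 1697/208 ≈ 8.159 μg/mL.
Steady-state peak Cmax,ss = C₀·R ≈ 8.159 × 3.9339 ≈ 32.097 μg/mL.
Steady-state trough Cmin,ss = Cmax,ss·f ≈ 32.097 × 0.7458 ≈ 23.938 μg/mL.

23.9 μg/mL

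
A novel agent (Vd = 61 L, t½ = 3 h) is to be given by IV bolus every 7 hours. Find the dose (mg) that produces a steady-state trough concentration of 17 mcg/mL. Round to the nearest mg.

τ/t½ = 7/3 ≈ 2.3333, so f = (1/2)^(7/3) ≈ 0.198425.
Cmin,ss = (D/Vd)·f/(1−f), so D = Cmin,ss·Vd·(1−f)/f.
D = 17 × 61 × (1−f)/f ≈ 17 × 61 × 4.03969 ≈ 4189.16 mg.

4189 mg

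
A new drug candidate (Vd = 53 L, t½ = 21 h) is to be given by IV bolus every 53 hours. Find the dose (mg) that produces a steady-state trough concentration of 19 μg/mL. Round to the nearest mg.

τ/t½ = 53/21 ≈ 2.5238, so f = (1/2)^(53/21) ≈ 0.173883.
Cmin,ss = (D/Vd)·f/(1−f), so D = Cmin,ss·Vd·(1−f)/f.
D = 19 × 53 × (1−f)/f ≈ 19 × 53 × 4.75099 ≈ 4784.25 mg.

4784 mg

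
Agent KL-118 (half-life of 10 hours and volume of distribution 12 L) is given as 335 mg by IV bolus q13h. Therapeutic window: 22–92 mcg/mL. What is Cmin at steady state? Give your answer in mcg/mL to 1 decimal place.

19.1 mcg/mL

τ/t½ = 13/10 ≈ 1.3, so fraction remaining f = (1/2)^(13/10) ≈ 0.4061.
At steady state, accumulation factor R = 1/(1 − e^(−kτ)) ≈ 1.6838.
Each bolus raises the concentration by D/Vd = 335/12 ≈ 27.917 mcg/mL.
Cmax,ss = C₀/(1 − f) ≈ 27.917/0.5939 ≈ 47.006 mcg/mL.
Steady-state trough Cmin,ss = Cmax,ss·f ≈ 47.006 × 0.4061 ≈ 19.089 mcg/mL.
Trough 19.1 mcg/mL vs MEC 22 mcg/mL: subtherapeutic.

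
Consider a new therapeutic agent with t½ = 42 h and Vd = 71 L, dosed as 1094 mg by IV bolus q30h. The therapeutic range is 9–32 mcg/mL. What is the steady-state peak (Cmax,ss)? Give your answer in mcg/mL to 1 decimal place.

39.5 mcg/mL

τ/t½ = 30/42 ≈ 0.71429, so fraction remaining f = (1/2)^(30/42) ≈ 0.6095.
At steady state, accumulation factor R = 1/(1 − e^(−kτ)) ≈ 2.5608.
Single-dose peak C₀ = D/Vd = 1094/71 ≈ 15.408 mcg/mL.
Cmax,ss = C₀/(1 − f) ≈ 15.408/0.3905 ≈ 39.457 mcg/mL.
Peak 39.5 mcg/mL vs MTC 32 mcg/mL: exceeds toxic threshold.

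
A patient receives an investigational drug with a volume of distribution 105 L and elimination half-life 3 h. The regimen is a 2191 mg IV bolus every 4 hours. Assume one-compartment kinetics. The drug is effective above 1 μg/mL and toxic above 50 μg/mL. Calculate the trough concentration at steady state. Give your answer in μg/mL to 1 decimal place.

13.7 μg/mL

Over one 4-h interval, 4/3 ≈ 1.3333 half-lives elapse, leaving f ≈ 0.3969 of each dose.
Accumulation ratio R = 1/(1 − f) ≈ 1/0.6031 ≈ 1.6581.
Single-dose peak C₀ = D/Vd = 2191/105 ≈ 20.867 μg/mL.
Steady-state peak Cmax,ss = C₀·R ≈ 20.867 × 1.6581 ≈ 34.600 μg/mL.
Steady-state trough Cmin,ss = Cmax,ss·f ≈ 34.600 × 0.3969 ≈ 13.733 μg/mL.
Trough 13.7 μg/mL vs MEC 1 μg/mL: adequate.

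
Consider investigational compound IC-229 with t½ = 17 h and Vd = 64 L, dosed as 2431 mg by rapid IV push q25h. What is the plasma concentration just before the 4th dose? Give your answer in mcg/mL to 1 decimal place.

20.4 mcg/mL

f = (1/2)^(τ/t½) = (1/2)^(25/17) ≈ 0.3608.
C₀ = D/Vd = 2431/64 ≈ 37.984 mcg/mL.
Before the 4th dose, 3 doses have been given. Superposition: Cmin = C₀·(f + f² + … + f^3).
≈ 37.984 × (0.3608 + 0.1302 + 0.0470) ≈ 37.984 × 0.5380 ≈ 20.435 mcg/mL.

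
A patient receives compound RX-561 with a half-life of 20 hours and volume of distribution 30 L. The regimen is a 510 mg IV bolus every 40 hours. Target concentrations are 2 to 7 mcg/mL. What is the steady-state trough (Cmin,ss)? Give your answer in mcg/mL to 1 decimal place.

τ = 40 h = 2 half-lives, so f = (1/2)^2 = 0.25.
Accumulation ratio R = 1/(1 − f) = 1/0.75 = 4/3.
Single-dose peak C₀ = D/Vd = 510/30 = 17 mcg/mL.
Steady-state peak Cmax,ss = C₀·R = 17 × 4/3 ≈ 22.667 mcg/mL.
Steady-state trough Cmin,ss = Cmax,ss·f ≈ 22.667 × 0.25 ≈ 5.667 mcg/mL.
Trough 5.7 mcg/mL vs MEC 2 mcg/mL: adequate.

5.7 mcg/mL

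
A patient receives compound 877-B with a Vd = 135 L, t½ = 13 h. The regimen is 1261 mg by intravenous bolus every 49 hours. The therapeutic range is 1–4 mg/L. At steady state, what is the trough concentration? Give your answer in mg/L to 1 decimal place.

τ/t½ = 49/13 ≈ 3.7692, so fraction remaining f = (1/2)^(49/13) ≈ 0.0733.
Each bolus raises the concentration by D/Vd = 1261/135 ≈ 9.341 mg/L.
Steady-state trough Cmin,ss = C₀·f/(1−f) ≈ 9.341 × 0.0733/0.9267 ≈ 0.739 mg/L.
Trough 0.7 mg/L vs MEC 1 mg/L: subtherapeutic.

0.7 mg/L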